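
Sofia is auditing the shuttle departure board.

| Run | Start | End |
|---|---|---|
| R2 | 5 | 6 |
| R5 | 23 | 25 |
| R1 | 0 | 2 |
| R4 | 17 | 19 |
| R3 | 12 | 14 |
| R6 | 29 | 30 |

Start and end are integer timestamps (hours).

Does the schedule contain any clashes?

No

Two intervals overlap when each starts before the other ends.
Sorted by start: R1, R2, R3, R4, R5, R6.
R2 starts after R1 ends, so R1 has no further overlaps.
R3 starts after R2 ends, so R2 has no further overlaps.
R4 starts after R3 ends, so R3 has no further overlaps.
R5 starts after R4 ends, so R4 has no further overlaps.
R6 starts after R5 ends.
Every pair is clear; the schedule has no overlaps.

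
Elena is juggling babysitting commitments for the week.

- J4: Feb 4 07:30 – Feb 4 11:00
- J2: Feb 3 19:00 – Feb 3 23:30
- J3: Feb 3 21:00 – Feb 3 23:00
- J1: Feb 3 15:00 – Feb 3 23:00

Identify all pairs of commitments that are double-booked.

Two intervals overlap when each starts before the other ends.
Sorted by start: J1, J2, J3, J4.
J2 starts before J1 ends → J1 and J2 overlap.
J3 starts before J1 ends → J1 and J3 overlap.
J4 starts after J1 ends.
J3 starts before J2 ends → J2 and J3 overlap.
J4 starts after J2 ends.
J4 starts after J3 ends.

J1 & J2, J1 & J3, J2 & J3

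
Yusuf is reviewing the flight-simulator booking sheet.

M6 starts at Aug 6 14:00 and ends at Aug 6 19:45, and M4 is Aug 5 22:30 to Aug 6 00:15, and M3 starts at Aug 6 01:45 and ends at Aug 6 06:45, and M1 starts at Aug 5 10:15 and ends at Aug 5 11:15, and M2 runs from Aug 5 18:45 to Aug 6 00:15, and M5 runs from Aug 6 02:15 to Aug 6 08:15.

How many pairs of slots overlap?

Sorted by start: M1, M2, M4, M3, M5, M6.
M2 starts after M1 ends, so M1 has no further overlaps.
M4 starts before M2 ends → M2 and M4 overlap.
M3 starts after M2 ends, so M2 has no further overlaps.
M3 starts after M4 ends, so M4 has no further overlaps.
M5 starts before M3 ends → M3 and M5 overlap.
M6 starts after M3 ends.
M6 starts after M5 ends.
Overlapping pairs: M2 & M4, M3 & M5 — 2 in total.

2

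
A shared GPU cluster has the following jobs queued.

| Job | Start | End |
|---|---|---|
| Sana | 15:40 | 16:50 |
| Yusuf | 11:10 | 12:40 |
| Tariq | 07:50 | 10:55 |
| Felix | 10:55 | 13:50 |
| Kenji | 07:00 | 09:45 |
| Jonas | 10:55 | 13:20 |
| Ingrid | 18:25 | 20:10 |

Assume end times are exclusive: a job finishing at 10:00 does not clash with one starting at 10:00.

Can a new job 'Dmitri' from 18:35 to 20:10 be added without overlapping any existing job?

No — it overlaps Ingrid

Kenji: ends 09:45 at or before Dmitri starts 18:35 → clear.
Tariq: ends 10:55 at or before Dmitri starts 18:35 → clear.
Jonas: ends 13:20 at or before Dmitri starts 18:35 → clear.
Felix: ends 13:50 at or before Dmitri starts 18:35 → clear.
Yusuf: ends 12:40 at or before Dmitri starts 18:35 → clear.
Sana: ends 16:50 at or before Dmitri starts 18:35 → clear.
Ingrid: starts 18:25 before Dmitri ends 20:10, and ends 20:10 after Dmitri starts 18:35 → overlap.
Dmitri overlaps Ingrid.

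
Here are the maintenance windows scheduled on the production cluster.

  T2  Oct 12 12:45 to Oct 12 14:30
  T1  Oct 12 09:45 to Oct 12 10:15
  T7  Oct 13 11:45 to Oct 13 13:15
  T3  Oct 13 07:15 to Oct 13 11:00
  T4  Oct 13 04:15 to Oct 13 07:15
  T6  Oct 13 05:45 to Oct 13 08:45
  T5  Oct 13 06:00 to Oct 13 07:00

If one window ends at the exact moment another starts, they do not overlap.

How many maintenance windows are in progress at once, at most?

Sweep the timeline, counting +1 at each start and −1 at each end (ends before starts at a tie):
Oct 12 09:45 start T1 → 1
Oct 12 10:15 end T1 → 0
Oct 12 12:45 start T2 → 1
Oct 12 14:30 end T2 → 0
Oct 13 04:15 start T4 → 1
Oct 13 05:45 start T6 → 2
Oct 13 06:00 start T5 → 3
Oct 13 07:00 end T5 → 2
Oct 13 07:15 end T4 → 1
Oct 13 07:15 start T3 → 2
Oct 13 08:45 end T6 → 1
Oct 13 11:00 end T3 → 0
Oct 13 11:45 start T7 → 1
Oct 13 13:15 end T7 → 0
Peak is 3, at Oct 13 06:00 (T4, T5, T6).

3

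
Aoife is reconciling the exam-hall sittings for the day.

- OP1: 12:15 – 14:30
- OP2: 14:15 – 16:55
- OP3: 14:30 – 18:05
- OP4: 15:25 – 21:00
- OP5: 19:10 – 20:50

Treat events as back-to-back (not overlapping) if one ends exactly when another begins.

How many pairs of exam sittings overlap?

Sorted by start: OP1, OP2, OP3, OP4, OP5.
OP2 starts before OP1 ends → OP1 and OP2 overlap.
OP3 starts exactly when OP1 ends (back-to-back, no overlap); OP1 is clear from here.
OP3 starts before OP2 ends → OP2 and OP3 overlap.
OP4 starts before OP2 ends → OP2 and OP4 overlap.
OP5 starts after OP2 ends.
OP4 starts before OP3 ends → OP3 and OP4 overlap.
OP5 starts after OP3 ends.
OP5 starts before OP4 ends → OP4 and OP5 overlap.
Overlapping pairs: OP1 & OP2, OP2 & OP3, OP2 & OP4, OP3 & OP4, OP4 & OP5 — 5 in total.

5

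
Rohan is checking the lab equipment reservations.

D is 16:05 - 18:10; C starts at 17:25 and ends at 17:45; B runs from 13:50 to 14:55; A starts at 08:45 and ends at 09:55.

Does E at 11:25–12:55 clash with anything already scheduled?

No — it doesn't clash with anything

A: ends 09:55 at or before E starts 11:25 → clear.
B: starts 13:50 at or after E ends 12:55 → clear.
D: starts 16:05 at or after E ends 12:55 → clear.
C: starts 17:25 at or after E ends 12:55 → clear.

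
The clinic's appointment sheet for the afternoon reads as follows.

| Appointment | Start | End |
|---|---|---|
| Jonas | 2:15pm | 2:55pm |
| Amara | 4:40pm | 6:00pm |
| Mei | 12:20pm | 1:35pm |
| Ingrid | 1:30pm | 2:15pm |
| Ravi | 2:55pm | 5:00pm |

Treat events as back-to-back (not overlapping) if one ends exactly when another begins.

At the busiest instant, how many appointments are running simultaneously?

2

Walk through starts and ends in time order (an end at T is processed before a start at T):
12:20pm start Mei → 1
1:30pm start Ingrid → 2
1:35pm end Mei → 1
2:15pm end Ingrid → 0
2:15pm start Jonas → 1
2:55pm end Jonas → 0
2:55pm start Ravi → 1
4:40pm start Amara → 2
5:00pm end Ravi → 1
6:00pm end Amara → 0
Peak is 2, at 1:30pm (Ingrid, Mei).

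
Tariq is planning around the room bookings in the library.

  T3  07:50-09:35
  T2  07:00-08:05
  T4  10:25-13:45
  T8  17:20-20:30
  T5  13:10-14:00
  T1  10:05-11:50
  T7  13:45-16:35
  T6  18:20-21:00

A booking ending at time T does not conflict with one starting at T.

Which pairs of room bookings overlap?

T1 & T4, T2 & T3, T4 & T5, T5 & T7, T6 & T8

Sorted by start: T2, T3, T1, T4, T5, T7, T8, T6.
T3 starts before T2 ends → T2 and T3 overlap.
T1 starts after T2 ends, so nothing later overlaps T2 either.
T1 starts after T3 ends, so nothing later overlaps T3 either.
T4 starts before T1 ends → T1 and T4 overlap.
T5 starts after T1 ends, so nothing later overlaps T1 either.
T5 starts before T4 ends → T4 and T5 overlap.
T7 starts exactly when T4 ends (back-to-back, no overlap), so nothing later overlaps T4 either.
T7 starts before T5 ends → T5 and T7 overlap.
T8 starts after T5 ends, so nothing later overlaps T5 either.
T8 starts after T7 ends, so nothing later overlaps T7 either.
T6 starts before T8 ends → T8 and T6 overlap.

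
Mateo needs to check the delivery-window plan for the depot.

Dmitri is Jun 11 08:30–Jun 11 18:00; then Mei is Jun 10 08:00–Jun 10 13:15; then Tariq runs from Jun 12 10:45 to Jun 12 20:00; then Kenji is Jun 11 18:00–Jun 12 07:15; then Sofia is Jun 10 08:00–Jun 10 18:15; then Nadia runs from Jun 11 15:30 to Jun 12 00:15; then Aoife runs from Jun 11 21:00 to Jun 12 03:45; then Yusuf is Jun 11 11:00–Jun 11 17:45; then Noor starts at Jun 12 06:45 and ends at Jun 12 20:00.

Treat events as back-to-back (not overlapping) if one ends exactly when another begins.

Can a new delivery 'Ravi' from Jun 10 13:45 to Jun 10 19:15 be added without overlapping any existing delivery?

No — it overlaps Sofia

Sofia: starts Jun 10 08:00 before Ravi ends Jun 10 19:15, and ends Jun 10 18:15 after Ravi starts Jun 10 13:45 → overlap.
Mei: ends Jun 10 13:15 at or before Ravi starts Jun 10 13:45 → clear.
Dmitri: starts Jun 11 08:30 at or after Ravi ends Jun 10 19:15 → clear.
Yusuf: starts Jun 11 11:00 at or after Ravi ends Jun 10 19:15 → clear.
Nadia: starts Jun 11 15:30 at or after Ravi ends Jun 10 19:15 → clear.
Kenji: starts Jun 11 18:00 at or after Ravi ends Jun 10 19:15 → clear.
Aoife: starts Jun 11 21:00 at or after Ravi ends Jun 10 19:15 → clear.
Noor: starts Jun 12 06:45 at or after Ravi ends Jun 10 19:15 → clear.
Tariq: starts Jun 12 10:45 at or after Ravi ends Jun 10 19:15 → clear.
Ravi overlaps Sofia.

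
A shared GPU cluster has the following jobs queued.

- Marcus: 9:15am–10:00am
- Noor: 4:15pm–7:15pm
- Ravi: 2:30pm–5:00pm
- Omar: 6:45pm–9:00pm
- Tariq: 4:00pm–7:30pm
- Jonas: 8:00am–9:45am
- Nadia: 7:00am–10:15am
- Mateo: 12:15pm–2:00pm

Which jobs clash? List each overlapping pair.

Two intervals overlap when each starts before the other ends.
Sorted by start: Nadia, Jonas, Marcus, Mateo, Ravi, Tariq, Noor, Omar.
Jonas starts before Nadia ends → Nadia and Jonas overlap.
Marcus starts before Nadia ends → Nadia and Marcus overlap.
Mateo starts after Nadia ends — done with Nadia.
Marcus starts before Jonas ends → Jonas and Marcus overlap.
Mateo starts after Jonas ends — done with Jonas.
Mateo starts after Marcus ends — done with Marcus.
Ravi starts after Mateo ends — done with Mateo.
Tariq starts before Ravi ends → Ravi and Tariq overlap.
Noor starts before Ravi ends → Ravi and Noor overlap.
Omar starts after Ravi ends.
Noor starts before Tariq ends → Tariq and Noor overlap.
Omar starts before Tariq ends → Tariq and Omar overlap.
Omar starts before Noor ends → Noor and Omar overlap.

Jonas & Marcus, Jonas & Nadia, Marcus & Nadia, Noor & Omar, Noor & Ravi, Noor & Tariq, Omar & Tariq, Ravi & Tariq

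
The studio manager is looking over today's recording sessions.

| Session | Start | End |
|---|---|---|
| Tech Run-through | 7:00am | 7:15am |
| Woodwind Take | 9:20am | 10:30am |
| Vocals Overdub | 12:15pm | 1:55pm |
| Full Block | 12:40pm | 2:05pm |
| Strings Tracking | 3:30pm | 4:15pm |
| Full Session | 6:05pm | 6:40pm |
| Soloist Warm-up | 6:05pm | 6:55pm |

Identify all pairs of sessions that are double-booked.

Full Block & Vocals Overdub, Full Session & Soloist Warm-up

Sorted by start: Tech Run-through, Woodwind Take, Vocals Overdub, Full Block, Strings Tracking, Full Session, Soloist Warm-up.
Woodwind Take starts after Tech Run-through ends — done with Tech Run-through.
Vocals Overdub starts after Woodwind Take ends — done with Woodwind Take.
Full Block starts before Vocals Overdub ends → Vocals Overdub and Full Block overlap.
Strings Tracking starts after Vocals Overdub ends — done with Vocals Overdub.
Strings Tracking starts after Full Block ends — done with Full Block.
Full Session starts after Strings Tracking ends — done with Strings Tracking.
Soloist Warm-up starts before Full Session ends → Full Session and Soloist Warm-up overlap.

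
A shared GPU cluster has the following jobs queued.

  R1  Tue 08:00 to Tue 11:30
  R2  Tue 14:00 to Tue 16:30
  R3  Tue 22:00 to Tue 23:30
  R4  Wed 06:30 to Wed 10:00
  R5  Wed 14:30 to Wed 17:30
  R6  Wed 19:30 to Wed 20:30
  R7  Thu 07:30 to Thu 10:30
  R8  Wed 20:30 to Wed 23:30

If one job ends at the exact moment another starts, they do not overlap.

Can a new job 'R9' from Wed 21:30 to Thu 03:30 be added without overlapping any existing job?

No — it overlaps R8

R1: ends Tue 11:30 at or before R9 starts Wed 21:30 → clear.
R2: ends Tue 16:30 at or before R9 starts Wed 21:30 → clear.
R3: ends Tue 23:30 at or before R9 starts Wed 21:30 → clear.
R4: ends Wed 10:00 at or before R9 starts Wed 21:30 → clear.
R5: ends Wed 17:30 at or before R9 starts Wed 21:30 → clear.
R6: ends Wed 20:30 at or before R9 starts Wed 21:30 → clear.
R8: starts Wed 20:30 before R9 ends Thu 03:30, and ends Wed 23:30 after R9 starts Wed 21:30 → overlap.
R7: starts Thu 07:30 at or after R9 ends Thu 03:30 → clear.
R9 overlaps R8.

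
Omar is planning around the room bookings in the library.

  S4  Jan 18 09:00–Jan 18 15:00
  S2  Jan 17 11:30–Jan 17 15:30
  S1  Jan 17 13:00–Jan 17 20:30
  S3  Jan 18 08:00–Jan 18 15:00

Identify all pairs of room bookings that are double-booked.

Two intervals overlap when each starts before the other ends.
Sorted by start: S2, S1, S3, S4.
S1 starts before S2 ends → S2 and S1 overlap.
S3 starts after S2 ends, so S2 has no further overlaps.
S3 starts after S1 ends, so S1 has no further overlaps.
S4 starts before S3 ends → S3 and S4 overlap.

S1 & S2, S3 & S4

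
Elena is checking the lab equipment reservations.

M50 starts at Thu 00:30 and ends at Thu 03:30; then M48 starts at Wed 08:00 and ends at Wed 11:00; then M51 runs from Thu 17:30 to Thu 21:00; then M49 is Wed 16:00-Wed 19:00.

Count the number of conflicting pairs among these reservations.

0

Two intervals overlap when each starts before the other ends.
Sorted by start: M48, M49, M50, M51.
M49 starts after M48 ends, so nothing later overlaps M48 either.
M50 starts after M49 ends, so nothing later overlaps M49 either.
M51 starts after M50 ends.
No pair overlaps.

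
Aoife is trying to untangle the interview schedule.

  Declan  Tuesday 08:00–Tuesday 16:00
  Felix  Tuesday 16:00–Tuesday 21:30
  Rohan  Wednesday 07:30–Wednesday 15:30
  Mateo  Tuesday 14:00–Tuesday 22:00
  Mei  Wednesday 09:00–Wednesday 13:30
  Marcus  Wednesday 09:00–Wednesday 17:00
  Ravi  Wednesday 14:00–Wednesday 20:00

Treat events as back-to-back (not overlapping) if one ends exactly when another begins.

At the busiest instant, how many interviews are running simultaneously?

Sort all start/end points and keep a running count:
Tuesday 08:00 start Declan → 1
Tuesday 14:00 start Mateo → 2
Tuesday 16:00 end Declan → 1
Tuesday 16:00 start Felix → 2
Tuesday 21:30 end Felix → 1
Tuesday 22:00 end Mateo → 0
Wednesday 07:30 start Rohan → 1
Wednesday 09:00 start Marcus → 2
Wednesday 09:00 start Mei → 3
Wednesday 13:30 end Mei → 2
Wednesday 14:00 start Ravi → 3
Wednesday 15:30 end Rohan → 2
Wednesday 17:00 end Marcus → 1
Wednesday 20:00 end Ravi → 0
Peak is 3, at Wednesday 09:00 (Marcus, Mei, Rohan).

3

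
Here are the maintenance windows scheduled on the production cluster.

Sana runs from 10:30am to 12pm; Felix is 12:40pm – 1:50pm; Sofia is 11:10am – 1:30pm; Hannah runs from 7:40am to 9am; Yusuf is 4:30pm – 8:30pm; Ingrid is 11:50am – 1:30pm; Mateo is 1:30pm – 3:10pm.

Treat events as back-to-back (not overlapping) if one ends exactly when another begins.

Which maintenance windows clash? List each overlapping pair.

Sorted by start: Hannah, Sana, Sofia, Ingrid, Felix, Mateo, Yusuf.
Sana starts after Hannah ends, so nothing later overlaps Hannah either.
Sofia starts before Sana ends → Sana and Sofia overlap.
Ingrid starts before Sana ends → Sana and Ingrid overlap.
Felix starts after Sana ends, so nothing later overlaps Sana either.
Ingrid starts before Sofia ends → Sofia and Ingrid overlap.
Felix starts before Sofia ends → Sofia and Felix overlap.
Mateo starts exactly when Sofia ends (back-to-back, no overlap), so nothing later overlaps Sofia either.
Felix starts before Ingrid ends → Ingrid and Felix overlap.
Mateo starts exactly when Ingrid ends (back-to-back, no overlap), so nothing later overlaps Ingrid either.
Mateo starts before Felix ends → Felix and Mateo overlap.
Yusuf starts after Felix ends.
Yusuf starts after Mateo ends.

Felix & Ingrid, Felix & Mateo, Felix & Sofia, Ingrid & Sana, Ingrid & Sofia, Sana & Sofia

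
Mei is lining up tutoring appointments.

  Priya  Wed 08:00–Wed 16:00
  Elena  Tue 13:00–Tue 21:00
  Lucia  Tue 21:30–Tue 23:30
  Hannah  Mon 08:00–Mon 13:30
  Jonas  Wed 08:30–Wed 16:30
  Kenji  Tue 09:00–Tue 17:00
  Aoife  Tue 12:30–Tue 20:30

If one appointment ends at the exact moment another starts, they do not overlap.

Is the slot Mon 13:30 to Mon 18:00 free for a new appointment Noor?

Yes — the slot is free

Hannah: ends Mon 13:30 at or before Noor starts Mon 13:30 → clear.
Kenji: starts Tue 09:00 at or after Noor ends Mon 18:00 → clear.
Aoife: starts Tue 12:30 at or after Noor ends Mon 18:00 → clear.
Elena: starts Tue 13:00 at or after Noor ends Mon 18:00 → clear.
Lucia: starts Tue 21:30 at or after Noor ends Mon 18:00 → clear.
Priya: starts Wed 08:00 at or after Noor ends Mon 18:00 → clear.
Jonas: starts Wed 08:30 at or after Noor ends Mon 18:00 → clear.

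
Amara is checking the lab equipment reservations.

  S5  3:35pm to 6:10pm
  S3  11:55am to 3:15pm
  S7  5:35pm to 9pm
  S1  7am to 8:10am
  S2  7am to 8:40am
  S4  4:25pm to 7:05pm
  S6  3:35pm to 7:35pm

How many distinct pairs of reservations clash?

Sorted by start: S1, S2, S3, S5, S6, S4, S7.
S2 starts before S1 ends → S1 and S2 overlap.
S3 starts after S1 ends, so S1 has no further overlaps.
S3 starts after S2 ends, so S2 has no further overlaps.
S5 starts after S3 ends, so S3 has no further overlaps.
S6 starts before S5 ends → S5 and S6 overlap.
S4 starts before S5 ends → S5 and S4 overlap.
S7 starts before S5 ends → S5 and S7 overlap.
S4 starts before S6 ends → S6 and S4 overlap.
S7 starts before S6 ends → S6 and S7 overlap.
S7 starts before S4 ends → S4 and S7 overlap.
Overlapping pairs: S1 & S2, S4 & S5, S4 & S6, S4 & S7, S5 & S6, S5 & S7, S6 & S7 — 7 in total.

7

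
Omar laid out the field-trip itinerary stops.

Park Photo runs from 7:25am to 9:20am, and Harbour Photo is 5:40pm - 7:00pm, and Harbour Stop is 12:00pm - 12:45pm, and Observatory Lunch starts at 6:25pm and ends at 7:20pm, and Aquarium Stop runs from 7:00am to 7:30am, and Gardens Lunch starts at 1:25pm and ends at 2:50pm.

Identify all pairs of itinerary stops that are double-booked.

Aquarium Stop & Park Photo, Harbour Photo & Observatory Lunch

Sorted by start: Aquarium Stop, Park Photo, Harbour Stop, Gardens Lunch, Harbour Photo, Observatory Lunch.
Park Photo starts before Aquarium Stop ends → Aquarium Stop and Park Photo overlap.
Harbour Stop starts after Aquarium Stop ends, so Aquarium Stop has no further overlaps.
Harbour Stop starts after Park Photo ends, so Park Photo has no further overlaps.
Gardens Lunch starts after Harbour Stop ends, so Harbour Stop has no further overlaps.
Harbour Photo starts after Gardens Lunch ends, so Gardens Lunch has no further overlaps.
Observatory Lunch starts before Harbour Photo ends → Harbour Photo and Observatory Lunch overlap.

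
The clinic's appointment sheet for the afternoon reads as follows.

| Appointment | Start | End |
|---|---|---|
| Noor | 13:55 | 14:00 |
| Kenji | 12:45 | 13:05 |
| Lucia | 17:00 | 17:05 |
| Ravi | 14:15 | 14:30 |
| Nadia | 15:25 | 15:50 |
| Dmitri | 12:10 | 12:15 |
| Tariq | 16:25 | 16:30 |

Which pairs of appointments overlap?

Check each pair: they overlap iff neither finishes before the other starts.
Sorted by start: Dmitri, Kenji, Noor, Ravi, Nadia, Tariq, Lucia.
Kenji starts after Dmitri ends — done with Dmitri.
Noor starts after Kenji ends — done with Kenji.
Ravi starts after Noor ends — done with Noor.
Nadia starts after Ravi ends — done with Ravi.
Tariq starts after Nadia ends — done with Nadia.
Lucia starts after Tariq ends.

no overlapping pairs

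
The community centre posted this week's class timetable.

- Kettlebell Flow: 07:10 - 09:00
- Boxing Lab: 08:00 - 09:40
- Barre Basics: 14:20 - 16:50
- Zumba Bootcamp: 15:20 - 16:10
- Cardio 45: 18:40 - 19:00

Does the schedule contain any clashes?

Yes

Sorted by start: Kettlebell Flow, Boxing Lab, Barre Basics, Zumba Bootcamp, Cardio 45.
Boxing Lab starts before Kettlebell Flow ends → Kettlebell Flow and Boxing Lab overlap.
That's a conflict, so the schedule is not conflict-free.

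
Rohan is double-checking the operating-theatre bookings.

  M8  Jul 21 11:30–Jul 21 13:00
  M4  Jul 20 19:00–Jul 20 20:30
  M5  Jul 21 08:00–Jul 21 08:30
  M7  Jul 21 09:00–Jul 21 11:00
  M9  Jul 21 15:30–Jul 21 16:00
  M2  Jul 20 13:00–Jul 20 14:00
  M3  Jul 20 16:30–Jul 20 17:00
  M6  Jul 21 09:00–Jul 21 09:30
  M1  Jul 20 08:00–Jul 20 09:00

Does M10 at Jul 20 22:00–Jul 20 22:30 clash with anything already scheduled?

No — it doesn't clash with anything

M1: ends Jul 20 09:00 at or before M10 starts Jul 20 22:00 → clear.
M2: ends Jul 20 14:00 at or before M10 starts Jul 20 22:00 → clear.
M3: ends Jul 20 17:00 at or before M10 starts Jul 20 22:00 → clear.
M4: ends Jul 20 20:30 at or before M10 starts Jul 20 22:00 → clear.
M5: starts Jul 21 08:00 at or after M10 ends Jul 20 22:30 → clear.
M6: starts Jul 21 09:00 at or after M10 ends Jul 20 22:30 → clear.
M7: starts Jul 21 09:00 at or after M10 ends Jul 20 22:30 → clear.
M8: starts Jul 21 11:30 at or after M10 ends Jul 20 22:30 → clear.
M9: starts Jul 21 15:30 at or after M10 ends Jul 20 22:30 → clear.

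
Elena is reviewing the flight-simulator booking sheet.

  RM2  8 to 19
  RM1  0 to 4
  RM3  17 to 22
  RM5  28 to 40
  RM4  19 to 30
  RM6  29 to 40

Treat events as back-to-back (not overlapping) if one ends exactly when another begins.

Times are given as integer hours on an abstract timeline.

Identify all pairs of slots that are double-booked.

Two intervals overlap when each starts before the other ends.
Sorted by start: RM1, RM2, RM3, RM4, RM5, RM6.
RM2 starts after RM1 ends — done with RM1.
RM3 starts before RM2 ends → RM2 and RM3 overlap.
RM4 starts exactly when RM2 ends (back-to-back, no overlap) — done with RM2.
RM4 starts before RM3 ends → RM3 and RM4 overlap.
RM5 starts after RM3 ends — done with RM3.
RM5 starts before RM4 ends → RM4 and RM5 overlap.
RM6 starts before RM4 ends → RM4 and RM6 overlap.
RM6 starts before RM5 ends → RM5 and RM6 overlap.

RM2 & RM3, RM3 & RM4, RM4 & RM5, RM4 & RM6, RM5 & RM6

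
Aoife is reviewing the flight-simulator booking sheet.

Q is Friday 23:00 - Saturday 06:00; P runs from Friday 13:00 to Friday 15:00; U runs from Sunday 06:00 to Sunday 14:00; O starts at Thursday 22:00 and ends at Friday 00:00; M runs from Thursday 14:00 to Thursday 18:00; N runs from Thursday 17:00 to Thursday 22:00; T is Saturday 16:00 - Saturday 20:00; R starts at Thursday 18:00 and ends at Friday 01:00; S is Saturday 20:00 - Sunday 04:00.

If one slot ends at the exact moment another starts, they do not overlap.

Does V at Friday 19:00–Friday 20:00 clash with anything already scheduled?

M: ends Thursday 18:00 at or before V starts Friday 19:00 → clear.
N: ends Thursday 22:00 at or before V starts Friday 19:00 → clear.
R: ends Friday 01:00 at or before V starts Friday 19:00 → clear.
O: ends Friday 00:00 at or before V starts Friday 19:00 → clear.
P: ends Friday 15:00 at or before V starts Friday 19:00 → clear.
Q: starts Friday 23:00 at or after V ends Friday 20:00 → clear.
T: starts Saturday 16:00 at or after V ends Friday 20:00 → clear.
S: starts Saturday 20:00 at or after V ends Friday 20:00 → clear.
U: starts Sunday 06:00 at or after V ends Friday 20:00 → clear.

No — it doesn't clash with anything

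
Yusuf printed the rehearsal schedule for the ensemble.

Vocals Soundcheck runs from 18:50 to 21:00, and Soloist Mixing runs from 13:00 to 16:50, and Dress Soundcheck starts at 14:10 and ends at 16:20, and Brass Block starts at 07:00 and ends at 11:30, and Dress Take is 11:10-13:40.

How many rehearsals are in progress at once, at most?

Sweep the timeline, counting +1 at each start and −1 at each end (ends before starts at a tie):
07:00 start Brass Block → 1
11:10 start Dress Take → 2
11:30 end Brass Block → 1
13:00 start Soloist Mixing → 2
13:40 end Dress Take → 1
14:10 start Dress Soundcheck → 2
16:20 end Dress Soundcheck → 1
16:50 end Soloist Mixing → 0
18:50 start Vocals Soundcheck → 1
21:00 end Vocals Soundcheck → 0
Peak is 2, at 11:10 (Brass Block, Dress Take).

2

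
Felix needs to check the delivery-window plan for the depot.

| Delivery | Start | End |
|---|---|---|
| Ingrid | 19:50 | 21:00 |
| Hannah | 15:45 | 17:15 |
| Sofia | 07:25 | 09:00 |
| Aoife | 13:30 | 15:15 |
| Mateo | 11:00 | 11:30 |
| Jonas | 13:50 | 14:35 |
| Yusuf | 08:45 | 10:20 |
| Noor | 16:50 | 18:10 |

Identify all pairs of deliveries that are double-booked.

Aoife & Jonas, Hannah & Noor, Sofia & Yusuf

Check each pair: they overlap iff neither finishes before the other starts.
Sorted by start: Sofia, Yusuf, Mateo, Aoife, Jonas, Hannah, Noor, Ingrid.
Yusuf starts before Sofia ends → Sofia and Yusuf overlap.
Mateo starts after Sofia ends, so nothing later overlaps Sofia either.
Mateo starts after Yusuf ends, so nothing later overlaps Yusuf either.
Aoife starts after Mateo ends, so nothing later overlaps Mateo either.
Jonas starts before Aoife ends → Aoife and Jonas overlap.
Hannah starts after Aoife ends, so nothing later overlaps Aoife either.
Hannah starts after Jonas ends, so nothing later overlaps Jonas either.
Noor starts before Hannah ends → Hannah and Noor overlap.
Ingrid starts after Hannah ends.
Ingrid starts after Noor ends.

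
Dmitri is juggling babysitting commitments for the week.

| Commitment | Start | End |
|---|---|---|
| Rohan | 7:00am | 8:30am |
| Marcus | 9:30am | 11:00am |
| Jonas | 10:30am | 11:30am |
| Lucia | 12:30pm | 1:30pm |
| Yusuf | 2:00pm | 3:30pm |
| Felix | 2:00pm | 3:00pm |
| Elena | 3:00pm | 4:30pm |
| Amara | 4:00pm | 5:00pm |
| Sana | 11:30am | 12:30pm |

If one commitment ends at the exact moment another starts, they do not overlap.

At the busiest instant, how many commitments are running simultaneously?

2

Sweep the timeline, counting +1 at each start and −1 at each end (ends before starts at a tie):
7:00am start Rohan → 1
8:30am end Rohan → 0
9:30am start Marcus → 1
10:30am start Jonas → 2
11:00am end Marcus → 1
11:30am end Jonas → 0
11:30am start Sana → 1
12:30pm end Sana → 0
12:30pm start Lucia → 1
1:30pm end Lucia → 0
2:00pm start Felix → 1
2:00pm start Yusuf → 2
3:00pm end Felix → 1
3:00pm start Elena → 2
3:30pm end Yusuf → 1
4:00pm start Amara → 2
4:30pm end Elena → 1
5:00pm end Amara → 0
Peak is 2, at 10:30am (Jonas, Marcus).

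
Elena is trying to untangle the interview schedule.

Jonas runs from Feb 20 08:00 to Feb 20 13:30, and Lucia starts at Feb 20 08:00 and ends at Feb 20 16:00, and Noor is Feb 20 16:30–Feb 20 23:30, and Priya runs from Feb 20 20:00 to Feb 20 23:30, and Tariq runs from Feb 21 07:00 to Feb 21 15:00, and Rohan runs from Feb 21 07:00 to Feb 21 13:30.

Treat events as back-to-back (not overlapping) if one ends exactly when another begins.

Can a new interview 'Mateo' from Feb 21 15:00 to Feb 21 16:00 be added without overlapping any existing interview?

Jonas: ends Feb 20 13:30 at or before Mateo starts Feb 21 15:00 → clear.
Lucia: ends Feb 20 16:00 at or before Mateo starts Feb 21 15:00 → clear.
Noor: ends Feb 20 23:30 at or before Mateo starts Feb 21 15:00 → clear.
Priya: ends Feb 20 23:30 at or before Mateo starts Feb 21 15:00 → clear.
Tariq: ends Feb 21 15:00 at or before Mateo starts Feb 21 15:00 → clear.
Rohan: ends Feb 21 13:30 at or before Mateo starts Feb 21 15:00 → clear.

Yes — the slot is free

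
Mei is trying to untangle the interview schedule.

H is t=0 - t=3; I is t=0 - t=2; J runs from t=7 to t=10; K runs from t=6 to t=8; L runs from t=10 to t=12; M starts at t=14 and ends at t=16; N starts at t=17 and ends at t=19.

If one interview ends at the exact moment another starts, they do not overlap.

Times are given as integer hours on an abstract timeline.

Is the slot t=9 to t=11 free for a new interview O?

H: ends t=3 at or before O starts t=9 → clear.
I: ends t=2 at or before O starts t=9 → clear.
K: ends t=8 at or before O starts t=9 → clear.
J: starts t=7 before O ends t=11, and ends t=10 after O starts t=9 → overlap.
L: starts t=10 before O ends t=11, and ends t=12 after O starts t=9 → overlap.
M: starts t=14 at or after O ends t=11 → clear.
N: starts t=17 at or after O ends t=11 → clear.
O overlaps J, L.

No — it overlaps J, L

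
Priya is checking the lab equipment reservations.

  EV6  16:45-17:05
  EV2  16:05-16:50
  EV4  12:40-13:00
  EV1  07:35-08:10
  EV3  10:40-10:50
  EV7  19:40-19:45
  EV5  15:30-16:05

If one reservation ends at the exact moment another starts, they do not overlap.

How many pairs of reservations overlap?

1

Sorted by start: EV1, EV3, EV4, EV5, EV2, EV6, EV7.
EV3 starts after EV1 ends — done with EV1.
EV4 starts after EV3 ends — done with EV3.
EV5 starts after EV4 ends — done with EV4.
EV2 starts exactly when EV5 ends (back-to-back, no overlap) — done with EV5.
EV6 starts before EV2 ends → EV2 and EV6 overlap.
EV7 starts after EV2 ends.
EV7 starts after EV6 ends.
Overlapping pairs: EV2 & EV6 — 1 in total.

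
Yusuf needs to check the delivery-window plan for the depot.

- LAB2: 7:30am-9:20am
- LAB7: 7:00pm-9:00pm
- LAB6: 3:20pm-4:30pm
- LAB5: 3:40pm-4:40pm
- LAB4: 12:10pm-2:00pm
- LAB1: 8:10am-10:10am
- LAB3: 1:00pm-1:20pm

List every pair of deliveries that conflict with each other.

Check each pair: they overlap iff neither finishes before the other starts.
Sorted by start: LAB2, LAB1, LAB4, LAB3, LAB6, LAB5, LAB7.
LAB1 starts before LAB2 ends → LAB2 and LAB1 overlap.
LAB4 starts after LAB2 ends, so LAB2 has no further overlaps.
LAB4 starts after LAB1 ends, so LAB1 has no further overlaps.
LAB3 starts before LAB4 ends → LAB4 and LAB3 overlap.
LAB6 starts after LAB4 ends, so LAB4 has no further overlaps.
LAB6 starts after LAB3 ends, so LAB3 has no further overlaps.
LAB5 starts before LAB6 ends → LAB6 and LAB5 overlap.
LAB7 starts after LAB6 ends.
LAB7 starts after LAB5 ends.

LAB1 & LAB2, LAB3 & LAB4, LAB5 & LAB6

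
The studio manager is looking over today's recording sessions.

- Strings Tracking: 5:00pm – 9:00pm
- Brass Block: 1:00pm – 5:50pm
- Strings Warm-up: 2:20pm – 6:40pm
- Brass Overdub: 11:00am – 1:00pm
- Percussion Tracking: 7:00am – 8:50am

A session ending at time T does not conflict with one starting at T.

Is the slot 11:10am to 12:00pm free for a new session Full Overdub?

No — it overlaps Brass Overdub

Percussion Tracking: ends 8:50am at or before Full Overdub starts 11:10am → clear.
Brass Overdub: starts 11:00am before Full Overdub ends 12:00pm, and ends 1:00pm after Full Overdub starts 11:10am → overlap.
Brass Block: starts 1:00pm at or after Full Overdub ends 12:00pm → clear.
Strings Warm-up: starts 2:20pm at or after Full Overdub ends 12:00pm → clear.
Strings Tracking: starts 5:00pm at or after Full Overdub ends 12:00pm → clear.
Full Overdub overlaps Brass Overdub.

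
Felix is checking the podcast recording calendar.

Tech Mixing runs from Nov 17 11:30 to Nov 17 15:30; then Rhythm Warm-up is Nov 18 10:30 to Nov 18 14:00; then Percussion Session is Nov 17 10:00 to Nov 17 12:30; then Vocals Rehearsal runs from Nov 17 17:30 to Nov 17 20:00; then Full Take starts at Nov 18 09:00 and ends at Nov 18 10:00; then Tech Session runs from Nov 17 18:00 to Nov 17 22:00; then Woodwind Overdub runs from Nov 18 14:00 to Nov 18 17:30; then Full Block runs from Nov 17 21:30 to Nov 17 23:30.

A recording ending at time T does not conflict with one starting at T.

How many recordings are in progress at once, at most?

2

Walk through starts and ends in time order (an end at T is processed before a start at T):
Nov 17 10:00 start Percussion Session → 1
Nov 17 11:30 start Tech Mixing → 2
Nov 17 12:30 end Percussion Session → 1
Nov 17 15:30 end Tech Mixing → 0
Nov 17 17:30 start Vocals Rehearsal → 1
Nov 17 18:00 start Tech Session → 2
Nov 17 20:00 end Vocals Rehearsal → 1
Nov 17 21:30 start Full Block → 2
Nov 17 22:00 end Tech Session → 1
Nov 17 23:30 end Full Block → 0
Nov 18 09:00 start Full Take → 1
Nov 18 10:00 end Full Take → 0
Nov 18 10:30 start Rhythm Warm-up → 1
Nov 18 14:00 end Rhythm Warm-up → 0
Nov 18 14:00 start Woodwind Overdub → 1
Nov 18 17:30 end Woodwind Overdub → 0
Peak is 2, at Nov 17 11:30 (Percussion Session, Tech Mixing).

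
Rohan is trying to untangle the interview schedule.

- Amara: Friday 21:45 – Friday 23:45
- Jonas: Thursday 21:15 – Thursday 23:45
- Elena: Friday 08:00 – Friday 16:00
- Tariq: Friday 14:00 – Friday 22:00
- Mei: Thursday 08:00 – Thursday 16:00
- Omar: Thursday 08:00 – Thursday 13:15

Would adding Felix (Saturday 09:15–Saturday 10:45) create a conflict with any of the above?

No — it doesn't clash with anything

Mei: ends Thursday 16:00 at or before Felix starts Saturday 09:15 → clear.
Omar: ends Thursday 13:15 at or before Felix starts Saturday 09:15 → clear.
Jonas: ends Thursday 23:45 at or before Felix starts Saturday 09:15 → clear.
Elena: ends Friday 16:00 at or before Felix starts Saturday 09:15 → clear.
Tariq: ends Friday 22:00 at or before Felix starts Saturday 09:15 → clear.
Amara: ends Friday 23:45 at or before Felix starts Saturday 09:15 → clear.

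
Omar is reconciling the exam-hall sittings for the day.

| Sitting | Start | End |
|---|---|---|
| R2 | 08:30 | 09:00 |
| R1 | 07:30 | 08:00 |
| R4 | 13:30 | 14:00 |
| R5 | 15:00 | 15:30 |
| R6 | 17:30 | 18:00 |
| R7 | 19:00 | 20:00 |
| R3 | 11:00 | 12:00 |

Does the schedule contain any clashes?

Two intervals overlap when each starts before the other ends.
Sorted by start: R1, R2, R3, R4, R5, R6, R7.
R2 starts after R1 ends, so nothing later overlaps R1 either.
R3 starts after R2 ends, so nothing later overlaps R2 either.
R4 starts after R3 ends, so nothing later overlaps R3 either.
R5 starts after R4 ends, so nothing later overlaps R4 either.
R6 starts after R5 ends, so nothing later overlaps R5 either.
R7 starts after R6 ends.
Every pair is clear; the schedule has no overlaps.

No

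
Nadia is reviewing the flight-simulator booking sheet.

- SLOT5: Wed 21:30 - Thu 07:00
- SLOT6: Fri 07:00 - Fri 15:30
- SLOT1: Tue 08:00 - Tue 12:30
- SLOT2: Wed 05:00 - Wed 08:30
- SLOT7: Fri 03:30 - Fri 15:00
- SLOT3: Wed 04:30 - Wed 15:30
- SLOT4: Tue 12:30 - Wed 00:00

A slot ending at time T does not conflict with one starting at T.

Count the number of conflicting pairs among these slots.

Two intervals overlap when each starts before the other ends.
Sorted by start: SLOT1, SLOT4, SLOT3, SLOT2, SLOT5, SLOT7, SLOT6.
SLOT4 starts exactly when SLOT1 ends (back-to-back, no overlap), so SLOT1 has no further overlaps.
SLOT3 starts after SLOT4 ends, so SLOT4 has no further overlaps.
SLOT2 starts before SLOT3 ends → SLOT3 and SLOT2 overlap.
SLOT5 starts after SLOT3 ends, so SLOT3 has no further overlaps.
SLOT5 starts after SLOT2 ends, so SLOT2 has no further overlaps.
SLOT7 starts after SLOT5 ends, so SLOT5 has no further overlaps.
SLOT6 starts before SLOT7 ends → SLOT7 and SLOT6 overlap.
Overlapping pairs: SLOT2 & SLOT3, SLOT6 & SLOT7 — 2 in total.

2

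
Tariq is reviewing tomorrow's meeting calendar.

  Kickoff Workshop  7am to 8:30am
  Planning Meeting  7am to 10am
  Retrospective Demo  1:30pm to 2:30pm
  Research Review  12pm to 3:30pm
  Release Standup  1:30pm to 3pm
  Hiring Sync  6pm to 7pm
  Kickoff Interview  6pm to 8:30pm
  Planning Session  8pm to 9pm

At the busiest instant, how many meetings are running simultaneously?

3

Sweep the timeline, counting +1 at each start and −1 at each end (ends before starts at a tie):
7am start Kickoff Workshop → 1
7am start Planning Meeting → 2
8:30am end Kickoff Workshop → 1
10am end Planning Meeting → 0
12pm start Research Review → 1
1:30pm start Release Standup → 2
1:30pm start Retrospective Demo → 3
2:30pm end Retrospective Demo → 2
3pm end Release Standup → 1
3:30pm end Research Review → 0
6pm start Hiring Sync → 1
6pm start Kickoff Interview → 2
7pm end Hiring Sync → 1
8pm start Planning Session → 2
8:30pm end Kickoff Interview → 1
9pm end Planning Session → 0
Peak is 3, at 1:30pm (Release Standup, Research Review, Retrospective Demo).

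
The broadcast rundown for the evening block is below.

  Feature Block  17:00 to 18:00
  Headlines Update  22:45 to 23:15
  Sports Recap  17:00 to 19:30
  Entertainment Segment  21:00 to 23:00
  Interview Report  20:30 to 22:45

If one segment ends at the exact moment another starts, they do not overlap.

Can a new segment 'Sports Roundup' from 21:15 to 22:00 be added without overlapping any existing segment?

No — it overlaps Entertainment Segment, Interview Report

Feature Block: ends 18:00 at or before Sports Roundup starts 21:15 → clear.
Sports Recap: ends 19:30 at or before Sports Roundup starts 21:15 → clear.
Interview Report: starts 20:30 before Sports Roundup ends 22:00, and ends 22:45 after Sports Roundup starts 21:15 → overlap.
Entertainment Segment: starts 21:00 before Sports Roundup ends 22:00, and ends 23:00 after Sports Roundup starts 21:15 → overlap.
Headlines Update: starts 22:45 at or after Sports Roundup ends 22:00 → clear.
Sports Roundup overlaps Entertainment Segment, Interview Report.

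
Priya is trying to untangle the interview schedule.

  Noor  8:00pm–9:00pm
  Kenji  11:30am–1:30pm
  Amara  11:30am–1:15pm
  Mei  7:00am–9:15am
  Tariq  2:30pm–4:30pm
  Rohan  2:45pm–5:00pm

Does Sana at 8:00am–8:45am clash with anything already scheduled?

Yes — it overlaps Mei

Mei: starts 7:00am before Sana ends 8:45am, and ends 9:15am after Sana starts 8:00am → overlap.
Amara: starts 11:30am at or after Sana ends 8:45am → clear.
Kenji: starts 11:30am at or after Sana ends 8:45am → clear.
Tariq: starts 2:30pm at or after Sana ends 8:45am → clear.
Rohan: starts 2:45pm at or after Sana ends 8:45am → clear.
Noor: starts 8:00pm at or after Sana ends 8:45am → clear.
Sana overlaps Mei.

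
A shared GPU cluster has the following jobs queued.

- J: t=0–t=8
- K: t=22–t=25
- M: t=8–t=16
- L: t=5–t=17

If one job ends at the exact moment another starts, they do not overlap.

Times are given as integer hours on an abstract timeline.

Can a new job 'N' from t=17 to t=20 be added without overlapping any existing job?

J: ends t=8 at or before N starts t=17 → clear.
L: ends t=17 at or before N starts t=17 → clear.
M: ends t=16 at or before N starts t=17 → clear.
K: starts t=22 at or after N ends t=20 → clear.

Yes — the slot is free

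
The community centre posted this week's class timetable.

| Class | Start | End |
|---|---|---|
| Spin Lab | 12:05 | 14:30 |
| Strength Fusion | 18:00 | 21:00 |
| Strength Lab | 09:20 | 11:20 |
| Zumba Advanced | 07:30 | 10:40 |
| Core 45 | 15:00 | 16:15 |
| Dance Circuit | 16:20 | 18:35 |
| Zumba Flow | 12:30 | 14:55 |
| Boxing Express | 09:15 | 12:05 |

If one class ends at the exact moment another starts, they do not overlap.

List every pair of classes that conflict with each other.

Boxing Express & Strength Lab, Boxing Express & Zumba Advanced, Dance Circuit & Strength Fusion, Spin Lab & Zumba Flow, Strength Lab & Zumba Advanced

Sorted by start: Zumba Advanced, Boxing Express, Strength Lab, Spin Lab, Zumba Flow, Core 45, Dance Circuit, Strength Fusion.
Boxing Express starts before Zumba Advanced ends → Zumba Advanced and Boxing Express overlap.
Strength Lab starts before Zumba Advanced ends → Zumba Advanced and Strength Lab overlap.
Spin Lab starts after Zumba Advanced ends, so nothing later overlaps Zumba Advanced either.
Strength Lab starts before Boxing Express ends → Boxing Express and Strength Lab overlap.
Spin Lab starts exactly when Boxing Express ends (back-to-back, no overlap), so nothing later overlaps Boxing Express either.
Spin Lab starts after Strength Lab ends, so nothing later overlaps Strength Lab either.
Zumba Flow starts before Spin Lab ends → Spin Lab and Zumba Flow overlap.
Core 45 starts after Spin Lab ends, so nothing later overlaps Spin Lab either.
Core 45 starts after Zumba Flow ends, so nothing later overlaps Zumba Flow either.
Dance Circuit starts after Core 45 ends, so nothing later overlaps Core 45 either.
Strength Fusion starts before Dance Circuit ends → Dance Circuit and Strength Fusion overlap.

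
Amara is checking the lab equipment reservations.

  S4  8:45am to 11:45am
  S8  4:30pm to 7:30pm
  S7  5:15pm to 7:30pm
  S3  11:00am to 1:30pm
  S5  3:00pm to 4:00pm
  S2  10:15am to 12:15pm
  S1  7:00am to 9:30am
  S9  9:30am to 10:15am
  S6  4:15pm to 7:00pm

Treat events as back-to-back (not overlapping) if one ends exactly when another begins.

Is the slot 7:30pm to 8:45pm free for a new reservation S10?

S1: ends 9:30am at or before S10 starts 7:30pm → clear.
S4: ends 11:45am at or before S10 starts 7:30pm → clear.
S9: ends 10:15am at or before S10 starts 7:30pm → clear.
S2: ends 12:15pm at or before S10 starts 7:30pm → clear.
S3: ends 1:30pm at or before S10 starts 7:30pm → clear.
S5: ends 4:00pm at or before S10 starts 7:30pm → clear.
S6: ends 7:00pm at or before S10 starts 7:30pm → clear.
S8: ends 7:30pm at or before S10 starts 7:30pm → clear.
S7: ends 7:30pm at or before S10 starts 7:30pm → clear.

Yes — the slot is free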